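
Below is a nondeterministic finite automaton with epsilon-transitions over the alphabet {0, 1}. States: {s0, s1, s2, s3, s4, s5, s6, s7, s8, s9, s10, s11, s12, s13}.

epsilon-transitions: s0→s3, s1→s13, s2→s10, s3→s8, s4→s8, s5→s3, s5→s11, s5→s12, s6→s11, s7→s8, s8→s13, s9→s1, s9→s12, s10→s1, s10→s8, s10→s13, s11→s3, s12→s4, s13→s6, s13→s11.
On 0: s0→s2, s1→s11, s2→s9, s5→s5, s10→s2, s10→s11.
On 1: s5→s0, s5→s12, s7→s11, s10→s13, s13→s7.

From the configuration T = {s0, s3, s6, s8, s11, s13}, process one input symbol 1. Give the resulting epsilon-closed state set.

{s3, s6, s7, s8, s11, s13}

s13 on 1 → {s7}.
No 1-transition from s0, s3, s6, s8, s11.
Union after reading 1: {s7}.
Now take the epsilon-closure:
From s7 via epsilon: add s8.
From s8 via epsilon: add s13.
From s13 via epsilon: add s6, s11.
From s11 via epsilon: add s3.
No new states can be added; the closed set is {s3, s6, s7, s8, s11, s13}.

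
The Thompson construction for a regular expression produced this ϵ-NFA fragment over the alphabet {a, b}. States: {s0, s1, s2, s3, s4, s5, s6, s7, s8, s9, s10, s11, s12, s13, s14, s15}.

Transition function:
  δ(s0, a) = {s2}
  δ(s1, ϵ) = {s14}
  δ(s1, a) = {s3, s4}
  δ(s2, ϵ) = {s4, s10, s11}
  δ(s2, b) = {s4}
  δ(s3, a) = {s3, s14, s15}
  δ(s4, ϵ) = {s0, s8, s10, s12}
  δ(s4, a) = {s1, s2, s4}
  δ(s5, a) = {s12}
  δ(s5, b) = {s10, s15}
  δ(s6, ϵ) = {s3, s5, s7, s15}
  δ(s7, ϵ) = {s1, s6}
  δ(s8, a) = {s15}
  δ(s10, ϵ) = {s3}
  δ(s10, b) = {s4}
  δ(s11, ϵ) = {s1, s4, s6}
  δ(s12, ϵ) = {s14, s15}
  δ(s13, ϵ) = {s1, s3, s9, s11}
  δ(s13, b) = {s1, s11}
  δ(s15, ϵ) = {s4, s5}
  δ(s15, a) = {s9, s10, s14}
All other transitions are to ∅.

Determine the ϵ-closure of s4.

Start with {s4}.
From s4 via ϵ: add s0, s8, s10, s12.
From s10 via ϵ: add s3.
From s12 via ϵ: add s14, s15.
From s15 via ϵ: add s5.
No new states can be added; the closed set is {s0, s3, s4, s5, s8, s10, s12, s14, s15}.

{s0, s3, s4, s5, s8, s10, s12, s14, s15}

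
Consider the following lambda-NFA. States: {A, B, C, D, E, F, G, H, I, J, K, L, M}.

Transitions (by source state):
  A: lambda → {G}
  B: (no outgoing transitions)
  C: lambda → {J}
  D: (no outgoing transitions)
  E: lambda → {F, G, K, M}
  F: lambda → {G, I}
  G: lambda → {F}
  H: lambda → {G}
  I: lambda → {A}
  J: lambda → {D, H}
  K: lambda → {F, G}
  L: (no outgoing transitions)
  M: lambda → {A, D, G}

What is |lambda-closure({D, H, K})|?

7

Start with {D, H, K}.
From H via lambda: add G.
From K via lambda: add F.
From F via lambda: add I.
From I via lambda: add A.
lambda-closure = {A, D, F, G, H, I, K}, which has 7 states.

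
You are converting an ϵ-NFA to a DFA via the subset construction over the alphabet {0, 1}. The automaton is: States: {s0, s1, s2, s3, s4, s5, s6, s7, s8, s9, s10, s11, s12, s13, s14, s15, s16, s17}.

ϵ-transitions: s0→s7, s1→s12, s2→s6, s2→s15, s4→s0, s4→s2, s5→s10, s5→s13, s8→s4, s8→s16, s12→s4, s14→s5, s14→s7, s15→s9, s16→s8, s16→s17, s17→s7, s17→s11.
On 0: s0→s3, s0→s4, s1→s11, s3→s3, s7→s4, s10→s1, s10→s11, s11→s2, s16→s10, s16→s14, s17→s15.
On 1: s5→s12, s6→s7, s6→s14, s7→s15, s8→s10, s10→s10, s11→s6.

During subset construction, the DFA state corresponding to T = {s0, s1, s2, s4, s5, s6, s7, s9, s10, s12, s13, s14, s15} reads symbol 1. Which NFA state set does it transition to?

s5 on 1 → {s12}.
s6 on 1 → {s7, s14}.
s7 on 1 → {s15}.
s10 on 1 → {s10}.
No 1-transition from s0, s1, s2, s4, s9, s12, s13, s14, s15.
Union after reading 1: {s7, s10, s12, s14, s15}.
Now take the ϵ-closure:
From s12 via ϵ: add s4.
From s14 via ϵ: add s5.
From s15 via ϵ: add s9.
From s4 via ϵ: add s0, s2.
From s5 via ϵ: add s13.
From s2 via ϵ: add s6.
No new states can be added; the closed set is {s0, s2, s4, s5, s6, s7, s9, s10, s12, s13, s14, s15}.

{s0, s2, s4, s5, s6, s7, s9, s10, s12, s13, s14, s15}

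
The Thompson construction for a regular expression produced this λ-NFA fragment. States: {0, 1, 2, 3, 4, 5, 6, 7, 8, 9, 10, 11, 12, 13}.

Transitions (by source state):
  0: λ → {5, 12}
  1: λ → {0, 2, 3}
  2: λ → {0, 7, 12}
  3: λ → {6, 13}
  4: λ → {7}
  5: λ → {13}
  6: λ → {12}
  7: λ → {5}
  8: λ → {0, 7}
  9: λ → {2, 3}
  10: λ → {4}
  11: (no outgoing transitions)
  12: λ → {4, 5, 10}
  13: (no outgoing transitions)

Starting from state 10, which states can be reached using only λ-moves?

Start with {10}.
From 10 via λ: add 4.
From 4 via λ: add 7.
From 7 via λ: add 5.
From 5 via λ: add 13.
No new states can be added; the closed set is {4, 5, 7, 10, 13}.

{4, 5, 7, 10, 13}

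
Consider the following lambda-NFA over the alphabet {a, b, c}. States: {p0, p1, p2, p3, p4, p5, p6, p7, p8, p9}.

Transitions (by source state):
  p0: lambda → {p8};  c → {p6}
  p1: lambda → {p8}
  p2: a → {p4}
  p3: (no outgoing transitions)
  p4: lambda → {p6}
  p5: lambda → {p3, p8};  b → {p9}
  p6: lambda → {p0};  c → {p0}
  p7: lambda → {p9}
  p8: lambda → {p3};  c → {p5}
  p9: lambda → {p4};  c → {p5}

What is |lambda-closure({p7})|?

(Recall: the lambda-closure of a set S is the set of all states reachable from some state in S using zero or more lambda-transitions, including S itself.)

Start with {p7}.
From p7 via lambda: add p9.
From p9 via lambda: add p4.
From p4 via lambda: add p6.
From p6 via lambda: add p0.
From p0 via lambda: add p8.
From p8 via lambda: add p3.
lambda-closure = {p0, p3, p4, p6, p7, p8, p9}, which has 7 states.

7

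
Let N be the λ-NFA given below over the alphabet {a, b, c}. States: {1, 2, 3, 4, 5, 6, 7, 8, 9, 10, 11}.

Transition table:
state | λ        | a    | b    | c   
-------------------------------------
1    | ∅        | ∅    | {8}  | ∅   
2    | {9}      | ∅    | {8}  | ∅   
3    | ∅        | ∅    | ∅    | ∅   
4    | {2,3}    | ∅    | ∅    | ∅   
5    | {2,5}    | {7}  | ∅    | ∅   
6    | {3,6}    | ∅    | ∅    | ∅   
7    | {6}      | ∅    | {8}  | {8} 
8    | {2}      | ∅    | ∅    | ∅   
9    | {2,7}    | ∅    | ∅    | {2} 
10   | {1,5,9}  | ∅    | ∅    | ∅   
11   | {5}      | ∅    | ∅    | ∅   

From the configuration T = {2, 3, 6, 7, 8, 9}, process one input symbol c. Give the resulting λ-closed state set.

{2, 3, 6, 7, 8, 9}

7 on c → {8}.
9 on c → {2}.
No c-transition from 2, 3, 6, 8.
Union after reading c: {2, 8}.
Now take the λ-closure:
From 2 via λ: add 9.
From 9 via λ: add 7.
From 7 via λ: add 6.
From 6 via λ: add 3.
No new states can be added; the closed set is {2, 3, 6, 7, 8, 9}.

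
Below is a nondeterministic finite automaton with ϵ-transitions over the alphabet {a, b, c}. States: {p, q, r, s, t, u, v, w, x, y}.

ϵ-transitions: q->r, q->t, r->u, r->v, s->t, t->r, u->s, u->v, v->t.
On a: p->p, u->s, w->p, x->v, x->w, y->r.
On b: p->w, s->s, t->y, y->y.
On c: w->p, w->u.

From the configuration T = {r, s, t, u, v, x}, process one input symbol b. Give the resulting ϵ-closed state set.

s on b → {s}.
t on b → {y}.
No b-transition from r, u, v, x.
Union after reading b: {s, y}.
Now take the ϵ-closure:
From s via ϵ: add t.
From t via ϵ: add r.
From r via ϵ: add u, v.
No new states can be added; the closed set is {r, s, t, u, v, y}.

{r, s, t, u, v, y}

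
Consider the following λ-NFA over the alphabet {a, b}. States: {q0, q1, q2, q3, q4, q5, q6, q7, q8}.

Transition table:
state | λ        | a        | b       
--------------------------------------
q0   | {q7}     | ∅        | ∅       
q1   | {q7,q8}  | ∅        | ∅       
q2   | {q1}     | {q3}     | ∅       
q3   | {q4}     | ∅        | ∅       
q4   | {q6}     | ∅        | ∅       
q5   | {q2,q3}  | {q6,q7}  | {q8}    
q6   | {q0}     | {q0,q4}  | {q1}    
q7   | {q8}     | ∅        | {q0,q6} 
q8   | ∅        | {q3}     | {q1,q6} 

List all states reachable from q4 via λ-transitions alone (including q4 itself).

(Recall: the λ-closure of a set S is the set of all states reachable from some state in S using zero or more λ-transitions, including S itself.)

{q0, q4, q6, q7, q8}

Start with {q4}.
From q4 via λ: add q6.
From q6 via λ: add q0.
From q0 via λ: add q7.
From q7 via λ: add q8.
No new states can be added; the closed set is {q0, q4, q6, q7, q8}.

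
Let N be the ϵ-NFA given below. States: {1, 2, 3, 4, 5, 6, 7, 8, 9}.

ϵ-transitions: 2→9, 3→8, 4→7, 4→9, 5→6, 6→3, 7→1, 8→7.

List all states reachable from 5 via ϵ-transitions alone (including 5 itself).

Start with {5}.
From 5 via ϵ: add 6.
From 6 via ϵ: add 3.
From 3 via ϵ: add 8.
From 8 via ϵ: add 7.
From 7 via ϵ: add 1.
No new states can be added; the closed set is {1, 3, 5, 6, 7, 8}.

{1, 3, 5, 6, 7, 8}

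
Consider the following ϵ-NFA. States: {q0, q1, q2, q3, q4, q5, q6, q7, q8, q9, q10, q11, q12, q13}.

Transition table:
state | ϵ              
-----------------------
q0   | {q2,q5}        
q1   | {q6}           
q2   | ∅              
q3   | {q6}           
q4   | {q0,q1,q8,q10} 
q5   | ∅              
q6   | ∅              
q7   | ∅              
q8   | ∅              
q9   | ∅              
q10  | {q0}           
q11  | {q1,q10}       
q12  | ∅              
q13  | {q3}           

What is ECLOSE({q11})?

{q0, q1, q2, q5, q6, q10, q11}

Start with {q11}.
From q11 via ϵ: add q1, q10.
From q1 via ϵ: add q6.
From q10 via ϵ: add q0.
From q0 via ϵ: add q2, q5.
No new states can be added; the closed set is {q0, q1, q2, q5, q6, q10, q11}.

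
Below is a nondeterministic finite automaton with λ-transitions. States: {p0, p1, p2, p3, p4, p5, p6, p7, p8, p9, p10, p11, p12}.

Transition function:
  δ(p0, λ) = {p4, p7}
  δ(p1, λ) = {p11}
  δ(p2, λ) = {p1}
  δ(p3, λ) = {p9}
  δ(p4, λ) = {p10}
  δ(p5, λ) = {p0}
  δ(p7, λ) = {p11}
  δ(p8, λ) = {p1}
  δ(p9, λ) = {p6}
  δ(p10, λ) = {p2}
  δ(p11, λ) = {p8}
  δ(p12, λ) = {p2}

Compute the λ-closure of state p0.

Start with {p0}.
From p0 via λ: add p4, p7.
From p4 via λ: add p10.
From p7 via λ: add p11.
From p10 via λ: add p2.
From p11 via λ: add p8.
From p2 via λ: add p1.
No new states can be added; the closed set is {p0, p1, p2, p4, p7, p8, p10, p11}.

{p0, p1, p2, p4, p7, p8, p10, p11}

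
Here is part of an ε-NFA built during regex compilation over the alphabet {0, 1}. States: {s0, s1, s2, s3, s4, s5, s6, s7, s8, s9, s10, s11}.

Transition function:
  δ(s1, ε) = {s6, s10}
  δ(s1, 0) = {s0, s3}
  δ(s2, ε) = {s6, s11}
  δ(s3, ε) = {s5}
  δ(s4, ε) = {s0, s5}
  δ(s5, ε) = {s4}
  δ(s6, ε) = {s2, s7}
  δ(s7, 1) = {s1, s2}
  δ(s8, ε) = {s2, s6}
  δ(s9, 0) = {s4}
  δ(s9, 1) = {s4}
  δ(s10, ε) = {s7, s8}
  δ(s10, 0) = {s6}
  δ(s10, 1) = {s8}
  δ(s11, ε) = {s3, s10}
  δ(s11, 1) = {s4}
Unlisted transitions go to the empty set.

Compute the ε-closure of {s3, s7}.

Start with {s3, s7}.
From s3 via ε: add s5.
From s5 via ε: add s4.
From s4 via ε: add s0.
No new states can be added; the closed set is {s0, s3, s4, s5, s7}.

{s0, s3, s4, s5, s7}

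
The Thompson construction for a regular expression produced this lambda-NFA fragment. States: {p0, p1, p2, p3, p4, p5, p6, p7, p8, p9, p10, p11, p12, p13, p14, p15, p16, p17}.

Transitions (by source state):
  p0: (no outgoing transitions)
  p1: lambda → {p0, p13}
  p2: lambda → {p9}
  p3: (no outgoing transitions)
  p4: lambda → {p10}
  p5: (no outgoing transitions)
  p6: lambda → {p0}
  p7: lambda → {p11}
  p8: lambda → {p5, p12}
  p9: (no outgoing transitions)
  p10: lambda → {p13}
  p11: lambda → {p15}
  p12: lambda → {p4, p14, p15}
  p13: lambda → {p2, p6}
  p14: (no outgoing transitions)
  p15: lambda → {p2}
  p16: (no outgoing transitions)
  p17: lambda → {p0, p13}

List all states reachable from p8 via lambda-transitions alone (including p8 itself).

{p0, p2, p4, p5, p6, p8, p9, p10, p12, p13, p14, p15}

Start with {p8}.
From p8 via lambda: add p5, p12.
From p12 via lambda: add p4, p14, p15.
From p4 via lambda: add p10.
From p15 via lambda: add p2.
From p2 via lambda: add p9.
From p10 via lambda: add p13.
From p13 via lambda: add p6.
From p6 via lambda: add p0.
No new states can be added; the closed set is {p0, p2, p4, p5, p6, p8, p9, p10, p12, p13, p14, p15}.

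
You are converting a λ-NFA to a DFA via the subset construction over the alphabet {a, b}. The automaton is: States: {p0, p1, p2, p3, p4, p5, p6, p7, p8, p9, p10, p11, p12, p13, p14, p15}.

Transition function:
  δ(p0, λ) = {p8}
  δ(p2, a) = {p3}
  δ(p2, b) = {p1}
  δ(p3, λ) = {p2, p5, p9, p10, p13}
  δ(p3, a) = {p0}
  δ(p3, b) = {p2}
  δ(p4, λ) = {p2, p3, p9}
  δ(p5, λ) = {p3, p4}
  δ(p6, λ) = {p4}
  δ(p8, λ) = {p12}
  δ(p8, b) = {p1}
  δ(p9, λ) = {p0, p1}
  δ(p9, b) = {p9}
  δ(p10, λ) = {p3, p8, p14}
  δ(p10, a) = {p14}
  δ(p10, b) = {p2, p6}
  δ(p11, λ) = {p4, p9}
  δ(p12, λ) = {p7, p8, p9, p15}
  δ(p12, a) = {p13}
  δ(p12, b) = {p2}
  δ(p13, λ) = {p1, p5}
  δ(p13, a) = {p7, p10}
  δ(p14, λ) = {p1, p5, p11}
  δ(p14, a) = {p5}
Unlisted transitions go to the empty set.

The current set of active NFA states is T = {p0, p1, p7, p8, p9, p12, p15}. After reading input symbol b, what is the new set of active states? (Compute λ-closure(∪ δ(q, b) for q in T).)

p8 on b → {p1}.
p9 on b → {p9}.
p12 on b → {p2}.
No b-transition from p0, p1, p7, p15.
Union after reading b: {p1, p2, p9}.
Now take the λ-closure:
From p9 via λ: add p0.
From p0 via λ: add p8.
From p8 via λ: add p12.
From p12 via λ: add p7, p15.
No new states can be added; the closed set is {p0, p1, p2, p7, p8, p9, p12, p15}.

{p0, p1, p2, p7, p8, p9, p12, p15}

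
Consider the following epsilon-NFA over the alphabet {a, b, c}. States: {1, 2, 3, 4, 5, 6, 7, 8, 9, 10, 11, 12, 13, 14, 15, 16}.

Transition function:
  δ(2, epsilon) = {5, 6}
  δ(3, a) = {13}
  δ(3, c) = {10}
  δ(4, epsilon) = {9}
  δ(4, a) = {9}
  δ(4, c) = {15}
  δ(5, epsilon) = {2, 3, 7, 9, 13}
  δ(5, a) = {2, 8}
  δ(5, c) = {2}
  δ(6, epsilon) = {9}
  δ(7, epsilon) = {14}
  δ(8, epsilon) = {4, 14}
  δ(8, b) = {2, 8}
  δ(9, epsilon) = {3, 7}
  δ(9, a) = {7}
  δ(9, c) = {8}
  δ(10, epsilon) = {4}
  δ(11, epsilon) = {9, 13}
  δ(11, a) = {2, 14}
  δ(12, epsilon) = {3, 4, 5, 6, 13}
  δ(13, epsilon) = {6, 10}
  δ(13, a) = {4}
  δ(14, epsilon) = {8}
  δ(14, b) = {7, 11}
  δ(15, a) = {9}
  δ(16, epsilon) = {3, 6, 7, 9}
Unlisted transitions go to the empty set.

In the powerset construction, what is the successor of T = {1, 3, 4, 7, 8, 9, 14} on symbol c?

{3, 4, 7, 8, 9, 10, 14, 15}

3 on c → {10}.
4 on c → {15}.
9 on c → {8}.
No c-transition from 1, 7, 8, 14.
Union after reading c: {8, 10, 15}.
Now take the epsilon-closure:
From 8 via epsilon: add 4, 14.
From 4 via epsilon: add 9.
From 9 via epsilon: add 3, 7.
No new states can be added; the closed set is {3, 4, 7, 8, 9, 10, 14, 15}.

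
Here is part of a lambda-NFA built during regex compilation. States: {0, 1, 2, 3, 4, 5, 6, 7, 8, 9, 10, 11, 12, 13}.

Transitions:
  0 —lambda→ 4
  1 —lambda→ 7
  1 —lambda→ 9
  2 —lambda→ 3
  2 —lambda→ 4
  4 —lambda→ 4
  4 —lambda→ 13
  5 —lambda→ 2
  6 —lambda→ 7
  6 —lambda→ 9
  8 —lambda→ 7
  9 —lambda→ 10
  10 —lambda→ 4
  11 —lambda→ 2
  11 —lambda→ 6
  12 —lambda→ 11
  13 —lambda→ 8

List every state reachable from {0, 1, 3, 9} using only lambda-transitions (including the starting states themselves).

{0, 1, 3, 4, 7, 8, 9, 10, 13}

Start with {0, 1, 3, 9}.
From 0 via lambda: add 4.
From 1 via lambda: add 7.
From 9 via lambda: add 10.
From 4 via lambda: add 13.
From 13 via lambda: add 8.
No new states can be added; the closed set is {0, 1, 3, 4, 7, 8, 9, 10, 13}.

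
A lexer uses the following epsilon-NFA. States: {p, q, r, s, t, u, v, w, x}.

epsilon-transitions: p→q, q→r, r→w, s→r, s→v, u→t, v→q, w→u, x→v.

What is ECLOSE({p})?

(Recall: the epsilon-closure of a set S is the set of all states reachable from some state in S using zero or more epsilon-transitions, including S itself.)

{p, q, r, t, u, w}

Start with {p}.
From p via epsilon: add q.
From q via epsilon: add r.
From r via epsilon: add w.
From w via epsilon: add u.
From u via epsilon: add t.
No new states can be added; the closed set is {p, q, r, t, u, w}.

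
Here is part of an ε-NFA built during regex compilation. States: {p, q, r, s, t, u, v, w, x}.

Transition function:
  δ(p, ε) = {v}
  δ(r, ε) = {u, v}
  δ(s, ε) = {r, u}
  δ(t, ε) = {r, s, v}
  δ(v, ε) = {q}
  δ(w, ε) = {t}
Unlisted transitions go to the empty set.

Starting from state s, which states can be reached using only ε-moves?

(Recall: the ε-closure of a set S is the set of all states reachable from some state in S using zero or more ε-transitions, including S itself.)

Start with {s}.
From s via ε: add r, u.
From r via ε: add v.
From v via ε: add q.
No new states can be added; the closed set is {q, r, s, u, v}.

{q, r, s, u, v}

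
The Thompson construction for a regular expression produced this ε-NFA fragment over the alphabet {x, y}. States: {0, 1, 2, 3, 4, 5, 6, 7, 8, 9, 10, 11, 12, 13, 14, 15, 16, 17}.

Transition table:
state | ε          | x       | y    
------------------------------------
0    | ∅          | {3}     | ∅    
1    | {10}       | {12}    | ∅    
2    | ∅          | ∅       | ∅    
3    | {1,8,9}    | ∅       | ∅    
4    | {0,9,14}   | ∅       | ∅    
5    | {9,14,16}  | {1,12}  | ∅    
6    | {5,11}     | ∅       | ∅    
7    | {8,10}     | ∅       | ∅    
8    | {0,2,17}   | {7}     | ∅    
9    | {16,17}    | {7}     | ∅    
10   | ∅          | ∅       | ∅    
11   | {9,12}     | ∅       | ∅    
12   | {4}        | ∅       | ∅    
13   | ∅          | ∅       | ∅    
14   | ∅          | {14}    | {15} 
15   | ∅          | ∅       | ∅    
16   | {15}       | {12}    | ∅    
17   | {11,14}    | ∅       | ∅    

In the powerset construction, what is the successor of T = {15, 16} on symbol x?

{0, 4, 9, 11, 12, 14, 15, 16, 17}

16 on x → {12}.
No x-transition from 15.
Union after reading x: {12}.
Now take the ε-closure:
From 12 via ε: add 4.
From 4 via ε: add 0, 9, 14.
From 9 via ε: add 16, 17.
From 16 via ε: add 15.
From 17 via ε: add 11.
No new states can be added; the closed set is {0, 4, 9, 11, 12, 14, 15, 16, 17}.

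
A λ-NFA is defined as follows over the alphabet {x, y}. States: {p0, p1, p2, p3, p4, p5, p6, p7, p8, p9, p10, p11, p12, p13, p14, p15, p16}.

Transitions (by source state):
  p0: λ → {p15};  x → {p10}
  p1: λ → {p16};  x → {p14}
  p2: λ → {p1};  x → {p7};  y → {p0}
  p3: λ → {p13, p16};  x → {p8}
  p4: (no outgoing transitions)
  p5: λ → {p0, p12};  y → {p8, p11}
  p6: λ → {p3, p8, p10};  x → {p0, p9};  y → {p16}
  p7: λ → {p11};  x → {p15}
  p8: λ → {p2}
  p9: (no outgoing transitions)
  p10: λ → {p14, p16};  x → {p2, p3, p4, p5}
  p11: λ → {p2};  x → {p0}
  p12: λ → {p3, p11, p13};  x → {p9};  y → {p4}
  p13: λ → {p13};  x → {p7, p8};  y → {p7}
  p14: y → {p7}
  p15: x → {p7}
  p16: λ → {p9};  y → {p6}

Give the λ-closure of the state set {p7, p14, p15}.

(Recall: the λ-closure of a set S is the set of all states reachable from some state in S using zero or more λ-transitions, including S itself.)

Start with {p7, p14, p15}.
From p7 via λ: add p11.
From p11 via λ: add p2.
From p2 via λ: add p1.
From p1 via λ: add p16.
From p16 via λ: add p9.
No new states can be added; the closed set is {p1, p2, p7, p9, p11, p14, p15, p16}.

{p1, p2, p7, p9, p11, p14, p15, p16}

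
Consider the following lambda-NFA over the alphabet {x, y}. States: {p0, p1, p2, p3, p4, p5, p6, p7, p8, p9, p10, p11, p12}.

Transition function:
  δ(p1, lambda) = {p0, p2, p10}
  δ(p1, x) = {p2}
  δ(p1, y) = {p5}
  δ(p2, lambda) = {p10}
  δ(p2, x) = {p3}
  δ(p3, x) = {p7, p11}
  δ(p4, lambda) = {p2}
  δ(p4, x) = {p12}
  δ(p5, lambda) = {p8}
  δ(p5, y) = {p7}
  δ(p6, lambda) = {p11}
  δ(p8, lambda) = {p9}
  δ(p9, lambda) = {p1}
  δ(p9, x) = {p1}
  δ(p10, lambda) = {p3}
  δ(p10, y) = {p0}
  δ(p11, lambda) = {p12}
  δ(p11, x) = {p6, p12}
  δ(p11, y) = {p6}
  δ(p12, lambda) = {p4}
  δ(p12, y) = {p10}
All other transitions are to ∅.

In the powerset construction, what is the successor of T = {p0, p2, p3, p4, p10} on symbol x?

{p2, p3, p4, p7, p10, p11, p12}

p2 on x → {p3}.
p3 on x → {p7, p11}.
p4 on x → {p12}.
No x-transition from p0, p10.
Union after reading x: {p3, p7, p11, p12}.
Now take the lambda-closure:
From p12 via lambda: add p4.
From p4 via lambda: add p2.
From p2 via lambda: add p10.
No new states can be added; the closed set is {p2, p3, p4, p7, p10, p11, p12}.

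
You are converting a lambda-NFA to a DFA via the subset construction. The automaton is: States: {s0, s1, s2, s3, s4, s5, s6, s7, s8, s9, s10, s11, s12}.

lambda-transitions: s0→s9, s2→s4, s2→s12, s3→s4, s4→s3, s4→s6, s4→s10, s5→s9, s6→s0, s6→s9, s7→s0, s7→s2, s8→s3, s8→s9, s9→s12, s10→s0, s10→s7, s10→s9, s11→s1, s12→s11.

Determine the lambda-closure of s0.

{s0, s1, s9, s11, s12}

Start with {s0}.
From s0 via lambda: add s9.
From s9 via lambda: add s12.
From s12 via lambda: add s11.
From s11 via lambda: add s1.
No new states can be added; the closed set is {s0, s1, s9, s11, s12}.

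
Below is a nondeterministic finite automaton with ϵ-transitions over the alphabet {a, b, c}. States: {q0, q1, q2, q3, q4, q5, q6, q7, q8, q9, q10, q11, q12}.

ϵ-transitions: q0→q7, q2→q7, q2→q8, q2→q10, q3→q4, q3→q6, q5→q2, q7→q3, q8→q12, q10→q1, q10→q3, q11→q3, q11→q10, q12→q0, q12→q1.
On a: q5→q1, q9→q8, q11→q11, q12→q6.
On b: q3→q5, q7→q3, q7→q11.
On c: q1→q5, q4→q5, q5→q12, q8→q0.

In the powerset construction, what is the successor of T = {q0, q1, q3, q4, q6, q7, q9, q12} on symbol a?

q9 on a → {q8}.
q12 on a → {q6}.
No a-transition from q0, q1, q3, q4, q6, q7.
Union after reading a: {q6, q8}.
Now take the ϵ-closure:
From q8 via ϵ: add q12.
From q12 via ϵ: add q0, q1.
From q0 via ϵ: add q7.
From q7 via ϵ: add q3.
From q3 via ϵ: add q4.
No new states can be added; the closed set is {q0, q1, q3, q4, q6, q7, q8, q12}.

{q0, q1, q3, q4, q6, q7, q8, q12}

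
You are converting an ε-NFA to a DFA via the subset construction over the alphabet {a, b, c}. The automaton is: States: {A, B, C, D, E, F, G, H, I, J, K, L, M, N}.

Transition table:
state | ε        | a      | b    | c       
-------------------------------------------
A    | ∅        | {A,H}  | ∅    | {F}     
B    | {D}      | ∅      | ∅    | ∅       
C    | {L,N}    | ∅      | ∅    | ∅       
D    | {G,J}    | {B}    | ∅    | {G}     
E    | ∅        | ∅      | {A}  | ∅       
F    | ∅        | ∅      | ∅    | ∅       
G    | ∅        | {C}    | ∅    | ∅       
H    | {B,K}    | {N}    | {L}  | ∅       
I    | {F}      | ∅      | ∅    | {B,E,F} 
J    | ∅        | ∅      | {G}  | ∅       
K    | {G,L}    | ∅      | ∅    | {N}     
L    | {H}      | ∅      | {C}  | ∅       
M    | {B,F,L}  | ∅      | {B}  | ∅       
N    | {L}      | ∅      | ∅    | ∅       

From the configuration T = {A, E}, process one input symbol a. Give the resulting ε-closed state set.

{A, B, D, G, H, J, K, L}

A on a → {A, H}.
No a-transition from E.
Union after reading a: {A, H}.
Now take the ε-closure:
From H via ε: add B, K.
From B via ε: add D.
From K via ε: add G, L.
From D via ε: add J.
No new states can be added; the closed set is {A, B, D, G, H, J, K, L}.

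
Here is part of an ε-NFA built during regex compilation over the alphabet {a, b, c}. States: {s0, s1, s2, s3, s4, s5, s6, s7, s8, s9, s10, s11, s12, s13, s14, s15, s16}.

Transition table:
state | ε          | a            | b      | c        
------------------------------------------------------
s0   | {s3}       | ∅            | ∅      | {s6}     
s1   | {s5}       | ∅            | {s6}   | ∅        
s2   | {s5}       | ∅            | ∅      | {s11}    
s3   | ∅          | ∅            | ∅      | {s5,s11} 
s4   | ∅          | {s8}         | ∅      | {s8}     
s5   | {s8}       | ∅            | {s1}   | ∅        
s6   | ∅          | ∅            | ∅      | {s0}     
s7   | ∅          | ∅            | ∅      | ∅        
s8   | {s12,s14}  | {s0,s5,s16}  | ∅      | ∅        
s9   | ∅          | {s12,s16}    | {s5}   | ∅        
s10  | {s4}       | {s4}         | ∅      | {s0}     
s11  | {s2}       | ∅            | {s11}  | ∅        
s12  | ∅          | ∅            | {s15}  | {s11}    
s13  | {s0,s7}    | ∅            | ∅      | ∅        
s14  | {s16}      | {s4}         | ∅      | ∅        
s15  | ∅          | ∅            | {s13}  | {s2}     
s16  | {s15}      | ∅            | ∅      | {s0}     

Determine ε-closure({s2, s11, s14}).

Start with {s2, s11, s14}.
From s2 via ε: add s5.
From s14 via ε: add s16.
From s5 via ε: add s8.
From s16 via ε: add s15.
From s8 via ε: add s12.
No new states can be added; the closed set is {s2, s5, s8, s11, s12, s14, s15, s16}.

{s2, s5, s8, s11, s12, s14, s15, s16}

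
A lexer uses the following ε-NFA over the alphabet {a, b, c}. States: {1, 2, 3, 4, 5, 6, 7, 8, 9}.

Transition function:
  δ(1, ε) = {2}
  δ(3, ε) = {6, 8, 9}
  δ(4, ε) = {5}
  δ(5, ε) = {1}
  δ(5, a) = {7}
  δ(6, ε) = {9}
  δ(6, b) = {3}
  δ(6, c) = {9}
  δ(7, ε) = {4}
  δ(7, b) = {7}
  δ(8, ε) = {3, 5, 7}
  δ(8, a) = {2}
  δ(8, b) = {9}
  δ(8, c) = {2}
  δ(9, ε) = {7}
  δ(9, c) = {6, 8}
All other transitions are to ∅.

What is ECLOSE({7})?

Start with {7}.
From 7 via ε: add 4.
From 4 via ε: add 5.
From 5 via ε: add 1.
From 1 via ε: add 2.
No new states can be added; the closed set is {1, 2, 4, 5, 7}.

{1, 2, 4, 5, 7}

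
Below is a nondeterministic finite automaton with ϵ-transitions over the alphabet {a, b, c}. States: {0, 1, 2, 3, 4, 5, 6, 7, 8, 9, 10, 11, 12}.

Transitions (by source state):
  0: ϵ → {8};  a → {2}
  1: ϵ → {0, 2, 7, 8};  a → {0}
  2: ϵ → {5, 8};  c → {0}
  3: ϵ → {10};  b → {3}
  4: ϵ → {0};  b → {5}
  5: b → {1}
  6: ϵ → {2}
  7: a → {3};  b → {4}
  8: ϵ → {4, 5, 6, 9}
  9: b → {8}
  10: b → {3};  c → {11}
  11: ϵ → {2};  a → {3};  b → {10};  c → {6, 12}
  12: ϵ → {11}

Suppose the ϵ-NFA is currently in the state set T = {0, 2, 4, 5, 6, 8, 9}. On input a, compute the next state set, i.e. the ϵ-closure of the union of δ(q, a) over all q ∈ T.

{0, 2, 4, 5, 6, 8, 9}

0 on a → {2}.
No a-transition from 2, 4, 5, 6, 8, 9.
Union after reading a: {2}.
Now take the ϵ-closure:
From 2 via ϵ: add 5, 8.
From 8 via ϵ: add 4, 6, 9.
From 4 via ϵ: add 0.
No new states can be added; the closed set is {0, 2, 4, 5, 6, 8, 9}.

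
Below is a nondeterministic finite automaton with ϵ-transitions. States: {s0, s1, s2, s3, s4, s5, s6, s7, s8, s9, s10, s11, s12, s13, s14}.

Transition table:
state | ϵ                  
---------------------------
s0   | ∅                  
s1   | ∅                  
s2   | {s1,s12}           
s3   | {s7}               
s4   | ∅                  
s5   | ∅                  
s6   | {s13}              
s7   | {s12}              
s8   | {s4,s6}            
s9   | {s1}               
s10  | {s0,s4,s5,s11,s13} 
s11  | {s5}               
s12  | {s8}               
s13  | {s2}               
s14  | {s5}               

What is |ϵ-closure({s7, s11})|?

Start with {s7, s11}.
From s7 via ϵ: add s12.
From s11 via ϵ: add s5.
From s12 via ϵ: add s8.
From s8 via ϵ: add s4, s6.
From s6 via ϵ: add s13.
From s13 via ϵ: add s2.
From s2 via ϵ: add s1.
ϵ-closure = {s1, s2, s4, s5, s6, s7, s8, s11, s12, s13}, which has 10 states.

10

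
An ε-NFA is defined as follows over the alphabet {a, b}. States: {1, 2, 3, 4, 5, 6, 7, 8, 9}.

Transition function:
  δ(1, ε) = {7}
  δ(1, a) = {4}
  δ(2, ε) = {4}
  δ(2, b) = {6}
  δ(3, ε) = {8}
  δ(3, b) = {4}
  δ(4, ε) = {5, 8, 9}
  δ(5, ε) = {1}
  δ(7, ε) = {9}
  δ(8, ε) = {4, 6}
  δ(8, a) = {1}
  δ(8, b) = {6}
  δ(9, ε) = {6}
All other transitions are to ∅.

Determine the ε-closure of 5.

{1, 5, 6, 7, 9}

Start with {5}.
From 5 via ε: add 1.
From 1 via ε: add 7.
From 7 via ε: add 9.
From 9 via ε: add 6.
No new states can be added; the closed set is {1, 5, 6, 7, 9}.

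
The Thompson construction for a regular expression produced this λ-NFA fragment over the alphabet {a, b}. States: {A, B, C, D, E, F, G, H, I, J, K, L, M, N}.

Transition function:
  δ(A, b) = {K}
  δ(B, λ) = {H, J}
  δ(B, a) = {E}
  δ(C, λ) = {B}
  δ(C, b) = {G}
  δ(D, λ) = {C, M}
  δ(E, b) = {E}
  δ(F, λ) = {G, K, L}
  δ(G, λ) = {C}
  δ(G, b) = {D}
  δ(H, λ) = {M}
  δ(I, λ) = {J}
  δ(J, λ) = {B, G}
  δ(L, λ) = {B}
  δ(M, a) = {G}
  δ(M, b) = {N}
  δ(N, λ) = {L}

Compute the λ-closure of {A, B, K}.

{A, B, C, G, H, J, K, M}

Start with {A, B, K}.
From B via λ: add H, J.
From H via λ: add M.
From J via λ: add G.
From G via λ: add C.
No new states can be added; the closed set is {A, B, C, G, H, J, K, M}.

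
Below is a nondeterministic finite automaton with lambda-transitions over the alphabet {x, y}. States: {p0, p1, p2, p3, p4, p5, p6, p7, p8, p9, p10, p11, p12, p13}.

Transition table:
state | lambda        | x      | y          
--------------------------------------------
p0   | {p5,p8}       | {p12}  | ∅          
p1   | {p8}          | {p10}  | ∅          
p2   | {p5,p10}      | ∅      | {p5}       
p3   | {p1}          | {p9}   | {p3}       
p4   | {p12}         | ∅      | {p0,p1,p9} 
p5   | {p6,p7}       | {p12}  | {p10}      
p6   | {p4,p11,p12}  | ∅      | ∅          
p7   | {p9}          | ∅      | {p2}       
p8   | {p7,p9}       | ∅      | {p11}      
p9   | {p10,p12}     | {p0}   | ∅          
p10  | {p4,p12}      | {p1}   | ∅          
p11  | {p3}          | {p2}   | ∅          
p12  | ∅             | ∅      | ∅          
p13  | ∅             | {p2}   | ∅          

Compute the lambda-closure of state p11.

Start with {p11}.
From p11 via lambda: add p3.
From p3 via lambda: add p1.
From p1 via lambda: add p8.
From p8 via lambda: add p7, p9.
From p9 via lambda: add p10, p12.
From p10 via lambda: add p4.
No new states can be added; the closed set is {p1, p3, p4, p7, p8, p9, p10, p11, p12}.

{p1, p3, p4, p7, p8, p9, p10, p11, p12}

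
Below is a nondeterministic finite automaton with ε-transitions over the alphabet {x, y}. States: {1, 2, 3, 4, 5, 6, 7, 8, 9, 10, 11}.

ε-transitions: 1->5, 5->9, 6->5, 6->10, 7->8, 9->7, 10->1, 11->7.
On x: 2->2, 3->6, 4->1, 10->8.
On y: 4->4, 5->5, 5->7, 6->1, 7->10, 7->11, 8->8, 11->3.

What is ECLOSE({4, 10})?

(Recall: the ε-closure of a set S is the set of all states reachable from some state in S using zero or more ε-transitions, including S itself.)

{1, 4, 5, 7, 8, 9, 10}

Start with {4, 10}.
From 10 via ε: add 1.
From 1 via ε: add 5.
From 5 via ε: add 9.
From 9 via ε: add 7.
From 7 via ε: add 8.
No new states can be added; the closed set is {1, 4, 5, 7, 8, 9, 10}.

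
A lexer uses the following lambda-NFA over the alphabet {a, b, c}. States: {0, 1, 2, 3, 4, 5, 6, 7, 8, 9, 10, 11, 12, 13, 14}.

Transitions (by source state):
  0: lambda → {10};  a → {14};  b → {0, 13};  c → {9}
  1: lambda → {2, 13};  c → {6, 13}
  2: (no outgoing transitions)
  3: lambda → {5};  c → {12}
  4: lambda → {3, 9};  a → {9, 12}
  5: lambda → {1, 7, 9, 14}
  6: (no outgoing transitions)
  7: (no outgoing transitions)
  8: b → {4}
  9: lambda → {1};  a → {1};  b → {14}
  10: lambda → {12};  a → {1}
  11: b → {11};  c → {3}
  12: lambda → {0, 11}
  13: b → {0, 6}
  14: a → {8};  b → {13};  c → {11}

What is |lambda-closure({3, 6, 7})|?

9

Start with {3, 6, 7}.
From 3 via lambda: add 5.
From 5 via lambda: add 1, 9, 14.
From 1 via lambda: add 2, 13.
lambda-closure = {1, 2, 3, 5, 6, 7, 9, 13, 14}, which has 9 states.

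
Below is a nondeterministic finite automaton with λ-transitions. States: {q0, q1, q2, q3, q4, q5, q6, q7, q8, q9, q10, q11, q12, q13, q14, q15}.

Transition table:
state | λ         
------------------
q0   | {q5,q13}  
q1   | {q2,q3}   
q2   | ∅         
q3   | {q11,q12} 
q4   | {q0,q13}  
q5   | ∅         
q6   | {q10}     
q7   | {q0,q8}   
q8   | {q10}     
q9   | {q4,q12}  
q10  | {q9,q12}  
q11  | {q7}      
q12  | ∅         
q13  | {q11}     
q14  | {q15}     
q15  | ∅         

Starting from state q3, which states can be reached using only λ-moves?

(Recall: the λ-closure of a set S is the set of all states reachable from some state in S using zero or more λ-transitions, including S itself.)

Start with {q3}.
From q3 via λ: add q11, q12.
From q11 via λ: add q7.
From q7 via λ: add q0, q8.
From q0 via λ: add q5, q13.
From q8 via λ: add q10.
From q10 via λ: add q9.
From q9 via λ: add q4.
No new states can be added; the closed set is {q0, q3, q4, q5, q7, q8, q9, q10, q11, q12, q13}.

{q0, q3, q4, q5, q7, q8, q9, q10, q11, q12, q13}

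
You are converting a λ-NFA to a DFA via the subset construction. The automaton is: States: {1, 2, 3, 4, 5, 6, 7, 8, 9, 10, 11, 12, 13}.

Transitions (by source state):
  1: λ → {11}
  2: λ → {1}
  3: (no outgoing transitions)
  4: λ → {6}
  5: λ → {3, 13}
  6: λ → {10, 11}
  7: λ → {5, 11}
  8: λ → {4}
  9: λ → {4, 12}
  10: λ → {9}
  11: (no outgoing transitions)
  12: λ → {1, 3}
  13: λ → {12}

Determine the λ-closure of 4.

Start with {4}.
From 4 via λ: add 6.
From 6 via λ: add 10, 11.
From 10 via λ: add 9.
From 9 via λ: add 12.
From 12 via λ: add 1, 3.
No new states can be added; the closed set is {1, 3, 4, 6, 9, 10, 11, 12}.

{1, 3, 4, 6, 9, 10, 11, 12}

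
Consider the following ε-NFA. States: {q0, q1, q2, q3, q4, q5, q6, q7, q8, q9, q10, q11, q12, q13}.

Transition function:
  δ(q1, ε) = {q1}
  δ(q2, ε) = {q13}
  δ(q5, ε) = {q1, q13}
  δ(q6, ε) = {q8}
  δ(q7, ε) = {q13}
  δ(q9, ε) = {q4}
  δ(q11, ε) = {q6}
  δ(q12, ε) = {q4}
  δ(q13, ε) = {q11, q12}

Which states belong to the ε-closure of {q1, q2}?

Start with {q1, q2}.
From q2 via ε: add q13.
From q13 via ε: add q11, q12.
From q11 via ε: add q6.
From q12 via ε: add q4.
From q6 via ε: add q8.
No new states can be added; the closed set is {q1, q2, q4, q6, q8, q11, q12, q13}.

{q1, q2, q4, q6, q8, q11, q12, q13}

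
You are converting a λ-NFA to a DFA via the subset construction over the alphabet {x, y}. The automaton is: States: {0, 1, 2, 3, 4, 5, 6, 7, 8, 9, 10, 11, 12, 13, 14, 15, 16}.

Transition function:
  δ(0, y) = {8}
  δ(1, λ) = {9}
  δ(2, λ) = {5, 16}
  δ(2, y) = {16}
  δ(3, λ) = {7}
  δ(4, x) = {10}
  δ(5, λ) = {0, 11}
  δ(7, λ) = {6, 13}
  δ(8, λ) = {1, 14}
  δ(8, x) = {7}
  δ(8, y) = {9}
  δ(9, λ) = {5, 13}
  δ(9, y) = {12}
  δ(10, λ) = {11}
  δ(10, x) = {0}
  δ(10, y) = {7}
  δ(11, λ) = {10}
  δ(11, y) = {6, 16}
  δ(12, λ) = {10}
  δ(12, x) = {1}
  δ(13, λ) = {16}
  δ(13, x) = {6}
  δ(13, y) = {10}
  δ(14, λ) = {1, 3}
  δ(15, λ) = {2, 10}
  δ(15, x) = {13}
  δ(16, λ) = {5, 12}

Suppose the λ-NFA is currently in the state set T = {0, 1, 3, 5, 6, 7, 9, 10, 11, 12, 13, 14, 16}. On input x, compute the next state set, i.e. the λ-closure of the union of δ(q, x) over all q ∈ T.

{0, 1, 5, 6, 9, 10, 11, 12, 13, 16}

10 on x → {0}.
12 on x → {1}.
13 on x → {6}.
No x-transition from 0, 1, 3, 5, 6, 7, 9, 11, 14, 16.
Union after reading x: {0, 1, 6}.
Now take the λ-closure:
From 1 via λ: add 9.
From 9 via λ: add 5, 13.
From 5 via λ: add 11.
From 13 via λ: add 16.
From 11 via λ: add 10.
From 16 via λ: add 12.
No new states can be added; the closed set is {0, 1, 5, 6, 9, 10, 11, 12, 13, 16}.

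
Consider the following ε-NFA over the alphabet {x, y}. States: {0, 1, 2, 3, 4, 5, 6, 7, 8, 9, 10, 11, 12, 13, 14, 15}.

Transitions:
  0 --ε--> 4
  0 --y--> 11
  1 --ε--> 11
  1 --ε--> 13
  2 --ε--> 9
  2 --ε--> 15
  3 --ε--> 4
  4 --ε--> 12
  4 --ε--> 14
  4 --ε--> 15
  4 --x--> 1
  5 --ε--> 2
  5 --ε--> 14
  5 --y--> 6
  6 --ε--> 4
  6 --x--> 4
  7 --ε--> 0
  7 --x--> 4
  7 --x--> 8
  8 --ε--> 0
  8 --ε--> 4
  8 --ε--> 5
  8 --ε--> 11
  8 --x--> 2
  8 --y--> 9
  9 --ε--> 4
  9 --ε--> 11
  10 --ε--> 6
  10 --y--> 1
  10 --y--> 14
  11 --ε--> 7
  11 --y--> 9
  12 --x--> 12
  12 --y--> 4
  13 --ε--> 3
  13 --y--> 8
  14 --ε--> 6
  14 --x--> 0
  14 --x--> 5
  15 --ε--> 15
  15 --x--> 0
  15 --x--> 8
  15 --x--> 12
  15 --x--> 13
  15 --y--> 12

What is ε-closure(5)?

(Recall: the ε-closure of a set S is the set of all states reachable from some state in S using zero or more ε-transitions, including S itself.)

Start with {5}.
From 5 via ε: add 2, 14.
From 2 via ε: add 9, 15.
From 14 via ε: add 6.
From 6 via ε: add 4.
From 9 via ε: add 11.
From 4 via ε: add 12.
From 11 via ε: add 7.
From 7 via ε: add 0.
No new states can be added; the closed set is {0, 2, 4, 5, 6, 7, 9, 11, 12, 14, 15}.

{0, 2, 4, 5, 6, 7, 9, 11, 12, 14, 15}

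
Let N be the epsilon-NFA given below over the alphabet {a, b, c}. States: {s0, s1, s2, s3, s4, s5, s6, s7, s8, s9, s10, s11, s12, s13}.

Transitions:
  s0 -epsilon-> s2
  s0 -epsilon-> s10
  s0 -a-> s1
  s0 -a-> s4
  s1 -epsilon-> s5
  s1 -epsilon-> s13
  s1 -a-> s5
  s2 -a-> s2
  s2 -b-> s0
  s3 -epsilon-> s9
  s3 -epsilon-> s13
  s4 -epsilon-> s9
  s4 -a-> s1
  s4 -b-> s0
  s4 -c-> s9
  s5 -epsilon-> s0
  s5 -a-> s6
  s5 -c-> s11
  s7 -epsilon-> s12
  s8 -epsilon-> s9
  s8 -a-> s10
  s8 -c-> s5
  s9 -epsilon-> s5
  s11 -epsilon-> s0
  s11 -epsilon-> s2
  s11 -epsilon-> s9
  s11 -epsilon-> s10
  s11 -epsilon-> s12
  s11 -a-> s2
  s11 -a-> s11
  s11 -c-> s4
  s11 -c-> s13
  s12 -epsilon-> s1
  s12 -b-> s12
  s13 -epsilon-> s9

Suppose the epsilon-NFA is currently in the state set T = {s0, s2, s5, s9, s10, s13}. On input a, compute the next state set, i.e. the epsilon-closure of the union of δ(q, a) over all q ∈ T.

{s0, s1, s2, s4, s5, s6, s9, s10, s13}

s0 on a → {s1, s4}.
s2 on a → {s2}.
s5 on a → {s6}.
No a-transition from s9, s10, s13.
Union after reading a: {s1, s2, s4, s6}.
Now take the epsilon-closure:
From s1 via epsilon: add s5, s13.
From s4 via epsilon: add s9.
From s5 via epsilon: add s0.
From s0 via epsilon: add s10.
No new states can be added; the closed set is {s0, s1, s2, s4, s5, s6, s9, s10, s13}.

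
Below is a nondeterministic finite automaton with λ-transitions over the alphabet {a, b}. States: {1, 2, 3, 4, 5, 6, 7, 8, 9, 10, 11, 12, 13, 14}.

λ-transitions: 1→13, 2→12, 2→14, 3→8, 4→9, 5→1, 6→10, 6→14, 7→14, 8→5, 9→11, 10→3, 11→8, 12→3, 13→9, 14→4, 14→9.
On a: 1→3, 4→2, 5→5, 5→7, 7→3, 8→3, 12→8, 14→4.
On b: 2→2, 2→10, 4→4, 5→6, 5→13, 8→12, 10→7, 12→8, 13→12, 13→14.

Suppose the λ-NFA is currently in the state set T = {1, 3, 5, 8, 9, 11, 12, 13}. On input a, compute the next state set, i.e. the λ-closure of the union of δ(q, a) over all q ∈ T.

1 on a → {3}.
5 on a → {5, 7}.
8 on a → {3}.
12 on a → {8}.
No a-transition from 3, 9, 11, 13.
Union after reading a: {3, 5, 7, 8}.
Now take the λ-closure:
From 5 via λ: add 1.
From 7 via λ: add 14.
From 1 via λ: add 13.
From 14 via λ: add 4, 9.
From 9 via λ: add 11.
No new states can be added; the closed set is {1, 3, 4, 5, 7, 8, 9, 11, 13, 14}.

{1, 3, 4, 5, 7, 8, 9, 11, 13, 14}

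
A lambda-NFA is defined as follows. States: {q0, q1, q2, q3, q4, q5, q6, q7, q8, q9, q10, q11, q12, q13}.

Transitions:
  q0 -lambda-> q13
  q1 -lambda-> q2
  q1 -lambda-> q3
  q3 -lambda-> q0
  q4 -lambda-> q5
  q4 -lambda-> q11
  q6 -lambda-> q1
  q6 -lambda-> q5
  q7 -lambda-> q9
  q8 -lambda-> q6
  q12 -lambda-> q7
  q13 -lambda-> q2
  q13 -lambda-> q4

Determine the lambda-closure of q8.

{q0, q1, q2, q3, q4, q5, q6, q8, q11, q13}

Start with {q8}.
From q8 via lambda: add q6.
From q6 via lambda: add q1, q5.
From q1 via lambda: add q2, q3.
From q3 via lambda: add q0.
From q0 via lambda: add q13.
From q13 via lambda: add q4.
From q4 via lambda: add q11.
No new states can be added; the closed set is {q0, q1, q2, q3, q4, q5, q6, q8, q11, q13}.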